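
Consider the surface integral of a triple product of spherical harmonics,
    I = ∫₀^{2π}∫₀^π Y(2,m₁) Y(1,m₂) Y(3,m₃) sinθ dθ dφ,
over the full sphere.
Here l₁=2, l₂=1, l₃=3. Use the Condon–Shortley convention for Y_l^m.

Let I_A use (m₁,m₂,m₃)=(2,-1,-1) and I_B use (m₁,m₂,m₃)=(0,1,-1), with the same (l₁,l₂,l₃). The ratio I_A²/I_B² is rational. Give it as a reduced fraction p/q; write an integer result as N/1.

Same 2,1,3: normalisation and zero-m 3j drop out of the ratio.
A: Δ: 0! 4! 2! / 7! → 1/105; sum: t=0:+1/48 = 1/48; 3j²(2 1 3; 2 -1 -1) = Δ·Π!·Σ² = 1/105  (sign +1)
B: Δ: 0! 4! 2! / 7! → 1/105; sum: t=0:+1/8 = 1/8; 3j²(2 1 3; 0 1 -1) = Δ·Π!·Σ² = 2/35  (sign +1)
I_A²/I_B² = (1/105)/(2/35) = 1/6

1/6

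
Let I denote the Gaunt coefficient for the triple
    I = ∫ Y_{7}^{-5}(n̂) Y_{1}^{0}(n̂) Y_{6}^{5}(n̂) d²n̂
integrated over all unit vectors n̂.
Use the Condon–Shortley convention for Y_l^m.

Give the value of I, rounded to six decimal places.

-0.171413

Checks pass: Σm=0; 14 even; l₃=6∈[6,8].
(2·7+1)(2·1+1)(2·6+1) = 585
Δ: 2! 12! 0! / 15! → 1/1365
sum: t=1:−1/518400 = -1/518400
3j²(7 1 6; 0 0 0) = Δ·Π!·Σ² = 7/195  (sign -1)
sum: t=1:−1/39916800 = -1/39916800
3j²(7 1 6; -5 0 5) = Δ·Π!·Σ² = 8/455  (sign +1)
combine: 4πI² = 585·7/195·8/455 = 24/65
take √, sign -1: I = -0.17141310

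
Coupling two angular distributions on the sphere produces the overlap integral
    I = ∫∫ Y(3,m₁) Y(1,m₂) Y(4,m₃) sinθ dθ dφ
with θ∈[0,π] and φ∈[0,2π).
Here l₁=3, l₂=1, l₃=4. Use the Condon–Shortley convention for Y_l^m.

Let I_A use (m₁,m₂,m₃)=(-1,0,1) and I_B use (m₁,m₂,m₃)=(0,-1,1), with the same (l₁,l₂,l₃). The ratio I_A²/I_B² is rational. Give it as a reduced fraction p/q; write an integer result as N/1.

3/2

l's match ⇒ only the (l;m) 3-j factors differ between A and B.
A: triangle coeff Δ(3,1,4) = 1/252; Σ_t [0,0]: t=0:+1/48 = 1/48; (3j)²=5/84 [(3 1 4; -1 0 1)], sign=-1
B: triangle coeff Δ(3,1,4) = 1/252; Σ_t [0,0]: t=0:+1/72 = 1/72; (3j)²=5/126 [(3 1 4; 0 -1 1)], sign=-1
I_A²/I_B² = (5/84)/(5/126) = 3/2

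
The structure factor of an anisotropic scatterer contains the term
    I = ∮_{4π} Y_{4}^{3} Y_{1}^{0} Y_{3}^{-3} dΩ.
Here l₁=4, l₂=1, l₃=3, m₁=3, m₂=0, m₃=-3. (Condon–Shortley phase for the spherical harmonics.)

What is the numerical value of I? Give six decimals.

m-sum 0 ✓  L=8 even ✓  3≤3≤5 ✓
Π(2lᵢ+1) = 9×3×7 = 189
triangle coeff Δ(4,1,3) = 1/252
Σ_t [1,1]: t=1:−1/36 = -1/36
(3j)²=4/63 [(4 1 3; 0 0 0)], sign=+1
Σ_t [1,1]: t=1:−1/720 = -1/720
(3j)²=1/36 [(4 1 3; 3 0 -3)], sign=-1
⇒ 4πI² = 1/3
I = (-1)√(1/3/(4π)) = -0.16286750

-0.162868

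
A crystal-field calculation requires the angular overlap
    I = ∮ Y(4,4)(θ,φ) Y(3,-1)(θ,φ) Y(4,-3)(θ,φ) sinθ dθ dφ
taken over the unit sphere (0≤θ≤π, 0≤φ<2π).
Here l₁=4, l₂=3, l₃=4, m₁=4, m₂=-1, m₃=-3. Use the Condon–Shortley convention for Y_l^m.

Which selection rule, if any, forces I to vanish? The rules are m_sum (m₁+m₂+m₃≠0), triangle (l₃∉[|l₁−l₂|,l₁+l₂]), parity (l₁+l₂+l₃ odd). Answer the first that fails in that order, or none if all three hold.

parity

m₁+m₂+m₃ = 4 − 1 − 3 = 0  ✓
triangle: |4−3|=1 ≤ l₃=4 ≤ 4+3=7  ✓
parity: l₁+l₂+l₃ = 11 is odd  ✗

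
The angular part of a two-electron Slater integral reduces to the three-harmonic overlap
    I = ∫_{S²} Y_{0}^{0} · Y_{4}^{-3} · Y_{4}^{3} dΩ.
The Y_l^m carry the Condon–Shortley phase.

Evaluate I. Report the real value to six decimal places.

Checks pass: Σm=0; 8 even; l₃=4∈[4,4].
(2·0+1)(2·4+1)(2·4+1) = 81
Δ: 0! 0! 8! / 9! → 1/9
sum: t=0:+1/576 = 1/576
3j²(0 4 4; 0 0 0) = Δ·Π!·Σ² = 1/9  (sign +1)
sum: t=0:+1/5040 = 1/5040
3j²(0 4 4; 0 -3 3) = Δ·Π!·Σ² = 1/9  (sign -1)
combine: 4πI² = 81·1/9·1/9 = 1/1
take √, sign -1: I = -0.28209479

-0.282095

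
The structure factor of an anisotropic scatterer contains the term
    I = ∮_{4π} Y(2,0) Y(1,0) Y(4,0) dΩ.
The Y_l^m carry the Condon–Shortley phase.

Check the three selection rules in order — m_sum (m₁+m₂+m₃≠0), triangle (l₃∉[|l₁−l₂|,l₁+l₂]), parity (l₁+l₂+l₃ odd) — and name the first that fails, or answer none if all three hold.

triangle

azimuthal sum: 0 + 0 + 0 = 0  ✓
1 ≤ 4 ≤ 3 (triangle on l)  ✗
L = 2 + 1 + 4 = 7 (odd)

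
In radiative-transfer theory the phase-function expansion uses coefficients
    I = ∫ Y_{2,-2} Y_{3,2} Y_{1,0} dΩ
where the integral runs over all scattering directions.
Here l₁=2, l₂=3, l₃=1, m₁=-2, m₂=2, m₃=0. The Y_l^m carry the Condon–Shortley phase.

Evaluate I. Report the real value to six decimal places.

Checks pass: Σm=0; 6 even; l₃=1∈[1,5].
(2·2+1)(2·3+1)(2·1+1) = 105
Δ: 4! 0! 2! / 7! → 1/105
sum: t=2:+1/4 = 1/4
3j²(2 3 1; 0 0 0) = Δ·Π!·Σ² = 3/35  (sign -1)
sum: t=4:+1/24 = 1/24
3j²(2 3 1; -2 2 0) = Δ·Π!·Σ² = 1/21  (sign -1)
combine: 4πI² = 105·3/35·1/21 = 3/7
take √, sign +1: I = 0.18467439

0.184674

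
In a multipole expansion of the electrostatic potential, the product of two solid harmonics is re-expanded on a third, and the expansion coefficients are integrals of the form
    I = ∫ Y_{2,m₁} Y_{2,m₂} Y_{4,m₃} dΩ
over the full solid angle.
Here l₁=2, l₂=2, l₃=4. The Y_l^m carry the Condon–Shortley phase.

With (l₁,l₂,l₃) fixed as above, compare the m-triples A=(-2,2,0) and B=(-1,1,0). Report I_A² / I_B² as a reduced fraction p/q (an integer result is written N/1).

Same 2,2,4: normalisation and zero-m 3j drop out of the ratio.
A: Δ: 0! 4! 4! / 9! → 1/630; sum: t=0:+1/576 = 1/576; 3j²(2 2 4; -2 2 0) = Δ·Π!·Σ² = 1/630  (sign +1)
B: Δ: 0! 4! 4! / 9! → 1/630; sum: t=0:+1/36 = 1/36; 3j²(2 2 4; -1 1 0) = Δ·Π!·Σ² = 8/315  (sign +1)
I_A²/I_B² = (1/630)/(8/315) = 1/16

1/16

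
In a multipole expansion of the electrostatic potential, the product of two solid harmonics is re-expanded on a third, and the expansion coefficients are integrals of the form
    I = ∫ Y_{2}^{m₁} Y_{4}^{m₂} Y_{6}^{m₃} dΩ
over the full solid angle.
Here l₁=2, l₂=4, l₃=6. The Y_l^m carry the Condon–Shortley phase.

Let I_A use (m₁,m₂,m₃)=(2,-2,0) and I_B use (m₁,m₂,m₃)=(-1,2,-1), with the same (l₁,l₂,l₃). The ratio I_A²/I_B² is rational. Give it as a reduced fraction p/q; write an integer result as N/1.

l's match ⇒ only the (l;m) 3-j factors differ between A and B.
A: triangle coeff Δ(2,4,6) = 1/6435; Σ_t [0,0]: t=0:+1/34560 = 1/34560; (3j)²=1/429 [(2 4 6; 2 -2 0)], sign=+1
B: triangle coeff Δ(2,4,6) = 1/6435; Σ_t [0,0]: t=0:+1/8640 = 1/8640; (3j)²=14/1287 [(2 4 6; -1 2 -1)], sign=-1
I_A²/I_B² = (1/429)/(14/1287) = 3/14

3/14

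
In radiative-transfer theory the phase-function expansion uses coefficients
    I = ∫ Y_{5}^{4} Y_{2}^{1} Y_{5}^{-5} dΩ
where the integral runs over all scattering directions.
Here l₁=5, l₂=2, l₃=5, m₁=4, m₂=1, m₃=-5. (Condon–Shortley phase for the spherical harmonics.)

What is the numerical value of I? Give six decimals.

Rules hold: Σm=0, L=12 even, 3≤5≤7.
N = 11·5·11 = 605
Δ = 2!·8!·2!/13! = 1/38610
Racah Σ t=0..2: t=0:+1/2880 t=1:−1/576 t=2:+1/2880 = -1/960
⇒ 3j(5 2 5; 0 0 0)² = 10/429, sgn +1
Racah Σ t=1..1: t=1:−1/80640 = -1/80640
⇒ 3j(5 2 5; 4 1 -5)² = 9/286, sgn -1
4πI² = N·(3j₀)²·(3jₘ)² = 75/169
I = -1·√(0.443787/4π) = -0.18792404

-0.187924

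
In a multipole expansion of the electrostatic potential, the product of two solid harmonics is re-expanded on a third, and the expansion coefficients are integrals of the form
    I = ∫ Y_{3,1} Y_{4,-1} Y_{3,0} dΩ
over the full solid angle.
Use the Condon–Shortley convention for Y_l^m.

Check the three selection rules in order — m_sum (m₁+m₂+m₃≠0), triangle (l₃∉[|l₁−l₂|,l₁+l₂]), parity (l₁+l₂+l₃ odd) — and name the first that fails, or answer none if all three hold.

m₁+m₂+m₃ = 1 − 1 + 0 = 0  ✓
triangle: |3−4|=1 ≤ l₃=3 ≤ 3+4=7  ✓
parity: l₁+l₂+l₃ = 10 is even  ✓

none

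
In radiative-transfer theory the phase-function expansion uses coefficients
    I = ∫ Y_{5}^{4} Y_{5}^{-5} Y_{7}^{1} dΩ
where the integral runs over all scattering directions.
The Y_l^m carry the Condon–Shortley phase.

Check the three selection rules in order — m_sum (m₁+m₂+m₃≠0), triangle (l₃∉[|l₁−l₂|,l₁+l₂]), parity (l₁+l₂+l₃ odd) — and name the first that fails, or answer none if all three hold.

m₁+m₂+m₃ = 4 − 5 + 1 = 0  ✓
triangle: |5−5|=0 ≤ l₃=7 ≤ 5+5=10  ✓
parity: l₁+l₂+l₃ = 17 is odd  ✗

parity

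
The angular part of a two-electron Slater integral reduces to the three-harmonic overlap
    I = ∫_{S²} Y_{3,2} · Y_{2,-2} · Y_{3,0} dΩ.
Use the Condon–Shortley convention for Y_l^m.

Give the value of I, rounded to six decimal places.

m-sum 0 ✓  L=8 even ✓  1≤3≤5 ✓
Π(2lᵢ+1) = 7×5×7 = 245
triangle coeff Δ(3,2,3) = 1/3780
Σ_t [0,2]: t=0:+1/24 t=1:−1/4 t=2:+1/24 = -1/6
(3j)²=4/105 [(3 2 3; 0 0 0)], sign=+1
Σ_t [0,0]: t=0:+1/24 = 1/24
(3j)²=1/21 [(3 2 3; 2 -2 0)], sign=-1
⇒ 4πI² = 4/9
I = (-1)√(4/9/(4π)) = -0.18806319

-0.188063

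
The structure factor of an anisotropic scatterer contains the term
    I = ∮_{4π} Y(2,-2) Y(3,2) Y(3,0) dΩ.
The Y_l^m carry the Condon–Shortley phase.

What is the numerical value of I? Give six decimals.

m-sum 0 ✓  L=8 even ✓  1≤3≤5 ✓
Π(2lᵢ+1) = 5×7×7 = 245
triangle coeff Δ(2,3,3) = 1/3780
Σ_t [0,2]: t=0:+1/24 t=1:−1/4 t=2:+1/24 = -1/6
(3j)²=4/105 [(2 3 3; 0 0 0)], sign=+1
Σ_t [2,2]: t=2:+1/24 = 1/24
(3j)²=1/21 [(2 3 3; -2 2 0)], sign=-1
⇒ 4πI² = 4/9
I = (-1)√(4/9/(4π)) = -0.18806319

-0.188063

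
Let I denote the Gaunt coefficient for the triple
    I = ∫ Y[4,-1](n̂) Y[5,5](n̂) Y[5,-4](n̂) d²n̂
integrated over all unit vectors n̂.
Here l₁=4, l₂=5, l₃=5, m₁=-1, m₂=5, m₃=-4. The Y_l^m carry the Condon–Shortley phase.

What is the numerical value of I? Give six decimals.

m-sum 0 ✓  L=14 even ✓  1≤5≤9 ✓
Π(2lᵢ+1) = 9×11×11 = 1089
triangle coeff Δ(4,5,5) = 1/3153150
Σ_t [0,4]: t=0:+1/69120 t=1:−1/1728 t=2:+1/576 t=3:−1/1728 t=4:+1/69120 = 7/11520
(3j)²=2/143 [(4 5 5; 0 0 0)], sign=-1
Σ_t [4,4]: t=4:+1/103680 = 1/103680
(3j)²=4/143 [(4 5 5; -1 5 -4)], sign=-1
⇒ 4πI² = 72/169
I = (+1)√(72/169/(4π)) = 0.18412721

0.184127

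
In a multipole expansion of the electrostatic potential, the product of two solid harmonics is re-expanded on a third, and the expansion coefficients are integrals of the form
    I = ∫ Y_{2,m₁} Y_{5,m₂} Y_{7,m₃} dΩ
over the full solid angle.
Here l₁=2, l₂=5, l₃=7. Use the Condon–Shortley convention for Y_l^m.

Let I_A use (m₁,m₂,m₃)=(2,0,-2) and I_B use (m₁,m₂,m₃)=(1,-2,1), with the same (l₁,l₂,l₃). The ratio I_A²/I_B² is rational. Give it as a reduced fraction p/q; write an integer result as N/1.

63/80

l's match ⇒ only the (l;m) 3-j factors differ between A and B.
A: triangle coeff Δ(2,5,7) = 1/15015; Σ_t [0,0]: t=0:+1/345600 = 1/345600; (3j)²=6/715 [(2 5 7; 2 0 -2)], sign=-1
B: triangle coeff Δ(2,5,7) = 1/15015; Σ_t [0,0]: t=0:+1/181440 = 1/181440; (3j)²=32/3003 [(2 5 7; 1 -2 1)], sign=+1
I_A²/I_B² = (6/715)/(32/3003) = 63/80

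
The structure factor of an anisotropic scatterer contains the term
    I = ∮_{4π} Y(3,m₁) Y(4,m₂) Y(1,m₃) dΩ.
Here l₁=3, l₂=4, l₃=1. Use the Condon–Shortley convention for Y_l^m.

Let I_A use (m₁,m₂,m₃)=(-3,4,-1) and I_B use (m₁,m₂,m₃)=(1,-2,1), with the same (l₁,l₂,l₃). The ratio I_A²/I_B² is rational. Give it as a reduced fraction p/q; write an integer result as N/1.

l's match ⇒ only the (l;m) 3-j factors differ between A and B.
A: triangle coeff Δ(3,4,1) = 1/252; Σ_t [6,6]: t=6:+1/1440 = 1/1440; (3j)²=1/9 [(3 4 1; -3 4 -1)], sign=+1
B: triangle coeff Δ(3,4,1) = 1/252; Σ_t [2,2]: t=2:+1/96 = 1/96; (3j)²=5/84 [(3 4 1; 1 -2 1)], sign=+1
I_A²/I_B² = (1/9)/(5/84) = 28/15

28/15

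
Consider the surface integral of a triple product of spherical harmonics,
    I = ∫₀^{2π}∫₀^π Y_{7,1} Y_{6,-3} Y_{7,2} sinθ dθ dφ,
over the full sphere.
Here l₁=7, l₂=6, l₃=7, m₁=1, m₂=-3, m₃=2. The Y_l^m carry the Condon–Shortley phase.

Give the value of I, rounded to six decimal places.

Rules hold: Σm=0, L=20 even, 1≤7≤13.
N = 15·13·15 = 2925
Δ = 6!·8!·6!/21! = 1/2444321880
Racah Σ t=0..6: t=0:+1/2612736000 t=1:−1/20736000 t=2:+1/1658880 t=3:−1/746496 t=4:+1/1658880 t=5:−1/20736000 t=6:+1/2612736000 = -1/4354560
⇒ 3j(7 6 7; 0 0 0)² = 1000/138567, sgn +1
Racah Σ t=0..3: t=0:+1/37324800 t=1:−1/4147200 t=2:+1/3317760 t=3:−1/18662400 = 1/29859840
⇒ 3j(7 6 7; 1 -3 2)² = 175/138567, sgn -1
4πI² = N·(3j₀)²·(3jₘ)² = 4375000/164109517
I = -1·√(0.026659/4π) = -0.04605929

-0.046059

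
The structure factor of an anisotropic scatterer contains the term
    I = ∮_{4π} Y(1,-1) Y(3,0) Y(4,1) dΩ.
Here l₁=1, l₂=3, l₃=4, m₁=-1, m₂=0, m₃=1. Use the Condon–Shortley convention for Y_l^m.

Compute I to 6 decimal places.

-0.194664

Rules hold: Σm=0, L=8 even, 2≤4≤4.
N = 3·7·9 = 189
Δ = 0!·2!·6!/9! = 1/252
Racah Σ t=0..0: t=0:+1/36 = 1/36
⇒ 3j(1 3 4; 0 0 0)² = 4/63, sgn +1
Racah Σ t=0..0: t=0:+1/72 = 1/72
⇒ 3j(1 3 4; -1 0 1)² = 5/126, sgn -1
4πI² = N·(3j₀)²·(3jₘ)² = 10/21
I = -1·√(0.47619/4π) = -0.19466390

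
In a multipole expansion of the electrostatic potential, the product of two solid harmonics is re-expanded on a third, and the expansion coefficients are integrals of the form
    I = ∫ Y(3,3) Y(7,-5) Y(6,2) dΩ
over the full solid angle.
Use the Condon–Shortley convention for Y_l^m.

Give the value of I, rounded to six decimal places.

Rules hold: Σm=0, L=16 even, 4≤6≤10.
N = 7·15·13 = 1365
Δ = 4!·2!·10!/17! = 1/2042040
Racah Σ t=1..3: t=1:−1/207360 t=2:+1/57600 t=3:−1/207360 = 1/129600
⇒ 3j(3 7 6; 0 0 0)² = 168/12155, sgn +1
Racah Σ t=0..0: t=0:+1/3870720 = 1/3870720
⇒ 3j(3 7 6; 3 -5 2)² = 135/6188, sgn +1
4πI² = N·(3j₀)²·(3jₘ)² = 17010/41327
I = +1·√(0.411595/4π) = 0.18097988

0.180980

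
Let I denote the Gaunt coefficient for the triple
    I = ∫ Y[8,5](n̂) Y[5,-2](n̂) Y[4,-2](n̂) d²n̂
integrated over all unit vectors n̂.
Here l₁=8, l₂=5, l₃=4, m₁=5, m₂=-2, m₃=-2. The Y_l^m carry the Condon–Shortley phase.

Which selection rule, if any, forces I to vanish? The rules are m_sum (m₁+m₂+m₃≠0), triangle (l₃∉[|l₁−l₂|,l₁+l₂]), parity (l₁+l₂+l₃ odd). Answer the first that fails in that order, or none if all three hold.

Σmᵢ = 1  ✗
l₃∈[|l₁−l₂|,l₁+l₂]=[3,13], have l₃=4
Σlᵢ = 17 ⇒ odd

m_sum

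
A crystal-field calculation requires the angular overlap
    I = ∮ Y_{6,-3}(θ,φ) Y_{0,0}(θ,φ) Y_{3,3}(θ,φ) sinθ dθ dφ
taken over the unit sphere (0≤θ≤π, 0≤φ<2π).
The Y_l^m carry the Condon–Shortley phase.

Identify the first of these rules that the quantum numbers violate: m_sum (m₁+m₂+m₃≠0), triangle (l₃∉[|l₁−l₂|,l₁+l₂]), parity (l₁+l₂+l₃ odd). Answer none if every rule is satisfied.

m₁+m₂+m₃ = -3 + 0 + 3 = 0  ✓
triangle: |6−0|=6 ≤ l₃=3 ≤ 6+0=6  ✗
parity: l₁+l₂+l₃ = 9 is odd

triangle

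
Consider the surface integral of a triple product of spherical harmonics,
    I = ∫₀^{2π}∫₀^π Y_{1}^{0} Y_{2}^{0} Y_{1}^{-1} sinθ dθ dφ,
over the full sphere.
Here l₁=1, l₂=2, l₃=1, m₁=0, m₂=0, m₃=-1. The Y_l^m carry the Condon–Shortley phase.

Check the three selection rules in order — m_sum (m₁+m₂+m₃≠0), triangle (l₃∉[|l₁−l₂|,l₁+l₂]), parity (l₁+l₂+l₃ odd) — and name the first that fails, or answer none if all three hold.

azimuthal sum: 0 + 0 − 1 = -1  ✗
1 ≤ 1 ≤ 3 (triangle on l)
L = 1 + 2 + 1 = 4 (even)

m_sum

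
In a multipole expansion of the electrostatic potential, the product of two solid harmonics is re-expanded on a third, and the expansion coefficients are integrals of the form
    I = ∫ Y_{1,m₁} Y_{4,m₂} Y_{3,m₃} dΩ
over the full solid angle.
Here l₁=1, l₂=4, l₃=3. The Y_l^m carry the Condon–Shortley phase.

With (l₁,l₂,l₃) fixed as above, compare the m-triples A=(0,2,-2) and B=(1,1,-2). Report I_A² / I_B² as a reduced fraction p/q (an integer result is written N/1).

4/1

l's match ⇒ only the (l;m) 3-j factors differ between A and B.
A: triangle coeff Δ(1,4,3) = 1/252; Σ_t [1,1]: t=1:−1/120 = -1/120; (3j)²=1/21 [(1 4 3; 0 2 -2)], sign=+1
B: triangle coeff Δ(1,4,3) = 1/252; Σ_t [0,0]: t=0:+1/240 = 1/240; (3j)²=1/84 [(1 4 3; 1 1 -2)], sign=-1
I_A²/I_B² = (1/21)/(1/84) = 4/1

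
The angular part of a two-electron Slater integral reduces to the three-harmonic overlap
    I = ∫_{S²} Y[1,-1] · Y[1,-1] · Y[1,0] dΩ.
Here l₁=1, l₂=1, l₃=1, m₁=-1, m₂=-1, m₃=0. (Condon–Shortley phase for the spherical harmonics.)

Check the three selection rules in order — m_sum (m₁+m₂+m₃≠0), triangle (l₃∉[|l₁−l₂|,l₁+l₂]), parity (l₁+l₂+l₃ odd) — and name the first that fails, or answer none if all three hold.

Σmᵢ = -2  ✗
l₃∈[|l₁−l₂|,l₁+l₂]=[0,2], have l₃=1
Σlᵢ = 3 ⇒ odd

m_sum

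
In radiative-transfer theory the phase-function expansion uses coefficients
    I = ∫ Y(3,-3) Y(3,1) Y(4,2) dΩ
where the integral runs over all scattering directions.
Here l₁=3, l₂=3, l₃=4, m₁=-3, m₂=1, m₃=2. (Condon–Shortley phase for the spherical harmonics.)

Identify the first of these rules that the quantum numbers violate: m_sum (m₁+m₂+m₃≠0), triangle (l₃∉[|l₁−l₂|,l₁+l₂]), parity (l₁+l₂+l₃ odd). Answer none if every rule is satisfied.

none

azimuthal sum: -3 + 1 + 2 = 0  ✓
0 ≤ 4 ≤ 6 (triangle on l)  ✓
L = 3 + 3 + 4 = 10 (even)  ✓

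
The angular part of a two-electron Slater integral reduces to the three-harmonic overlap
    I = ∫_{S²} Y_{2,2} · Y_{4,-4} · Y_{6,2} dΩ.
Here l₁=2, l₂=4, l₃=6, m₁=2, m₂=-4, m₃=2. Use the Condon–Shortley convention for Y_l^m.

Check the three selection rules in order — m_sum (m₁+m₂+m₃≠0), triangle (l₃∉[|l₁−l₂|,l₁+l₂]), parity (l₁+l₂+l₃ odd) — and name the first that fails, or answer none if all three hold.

none

m₁+m₂+m₃ = 2 − 4 + 2 = 0  ✓
triangle: |2−4|=2 ≤ l₃=6 ≤ 2+4=6  ✓
parity: l₁+l₂+l₃ = 12 is even  ✓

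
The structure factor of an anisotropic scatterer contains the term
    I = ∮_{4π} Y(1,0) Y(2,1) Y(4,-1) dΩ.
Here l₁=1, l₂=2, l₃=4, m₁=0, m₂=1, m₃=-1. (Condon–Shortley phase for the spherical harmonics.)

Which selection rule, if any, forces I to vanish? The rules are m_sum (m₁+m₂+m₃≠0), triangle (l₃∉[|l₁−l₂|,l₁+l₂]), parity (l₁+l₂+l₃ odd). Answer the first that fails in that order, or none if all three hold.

m₁+m₂+m₃ = 0 + 1 − 1 = 0  ✓
triangle: |1−2|=1 ≤ l₃=4 ≤ 1+2=3  ✗
parity: l₁+l₂+l₃ = 7 is odd

triangle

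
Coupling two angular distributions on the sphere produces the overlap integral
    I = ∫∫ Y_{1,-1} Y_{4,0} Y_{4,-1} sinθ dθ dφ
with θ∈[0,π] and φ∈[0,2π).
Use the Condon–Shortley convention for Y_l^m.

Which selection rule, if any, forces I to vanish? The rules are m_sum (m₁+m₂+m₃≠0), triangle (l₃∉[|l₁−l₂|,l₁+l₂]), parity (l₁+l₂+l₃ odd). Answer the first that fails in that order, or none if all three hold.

azimuthal sum: -1 + 0 − 1 = -2  ✗
3 ≤ 4 ≤ 5 (triangle on l)
L = 1 + 4 + 4 = 9 (odd)

m_sum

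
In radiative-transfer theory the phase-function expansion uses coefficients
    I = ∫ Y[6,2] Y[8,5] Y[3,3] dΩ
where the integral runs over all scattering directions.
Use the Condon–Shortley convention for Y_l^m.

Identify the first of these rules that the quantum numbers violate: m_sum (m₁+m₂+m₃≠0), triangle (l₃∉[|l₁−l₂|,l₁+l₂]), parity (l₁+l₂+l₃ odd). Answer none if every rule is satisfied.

m_sum

m₁+m₂+m₃ = 2 + 5 + 3 = 10  ✗
triangle: |6−8|=2 ≤ l₃=3 ≤ 6+8=14
parity: l₁+l₂+l₃ = 17 is odd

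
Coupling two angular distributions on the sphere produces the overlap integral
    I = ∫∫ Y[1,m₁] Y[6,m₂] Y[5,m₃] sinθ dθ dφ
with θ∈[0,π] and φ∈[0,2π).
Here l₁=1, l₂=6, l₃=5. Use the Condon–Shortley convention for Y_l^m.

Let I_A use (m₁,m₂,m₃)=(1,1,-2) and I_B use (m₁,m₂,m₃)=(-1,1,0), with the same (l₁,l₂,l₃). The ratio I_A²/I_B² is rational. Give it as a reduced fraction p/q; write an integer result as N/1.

Shared (l₁,l₂,l₃)=(1,6,5): N and (l;000)² cancel in I_A²/I_B².
A: Δ = 2!·0!·10!/13! = 1/858; Racah Σ t=0..0: t=0:+1/60480 = 1/60480; ⇒ 3j(1 6 5; 1 1 -2)² = 5/429, sgn -1
B: Δ = 2!·0!·10!/13! = 1/858; Racah Σ t=2..2: t=2:+1/28800 = 1/28800; ⇒ 3j(1 6 5; -1 1 0)² = 7/286, sgn -1
I_A²/I_B² = (5/429)/(7/286) = 10/21

10/21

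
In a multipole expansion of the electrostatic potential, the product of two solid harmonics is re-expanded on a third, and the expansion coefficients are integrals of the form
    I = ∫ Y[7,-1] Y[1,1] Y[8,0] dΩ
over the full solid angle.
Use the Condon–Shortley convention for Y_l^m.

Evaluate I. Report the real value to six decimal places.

Rules hold: Σm=0, L=16 even, 6≤8≤8.
N = 15·3·17 = 765
Δ = 0!·14!·2!/17! = 1/2040
Racah Σ t=0..0: t=0:+1/25401600 = 1/25401600
⇒ 3j(7 1 8; 0 0 0)² = 8/255, sgn +1
Racah Σ t=0..0: t=0:+1/58060800 = 1/58060800
⇒ 3j(7 1 8; -1 1 0)² = 7/510, sgn +1
4πI² = N·(3j₀)²·(3jₘ)² = 28/85
I = +1·√(0.329412/4π) = 0.16190663

0.161907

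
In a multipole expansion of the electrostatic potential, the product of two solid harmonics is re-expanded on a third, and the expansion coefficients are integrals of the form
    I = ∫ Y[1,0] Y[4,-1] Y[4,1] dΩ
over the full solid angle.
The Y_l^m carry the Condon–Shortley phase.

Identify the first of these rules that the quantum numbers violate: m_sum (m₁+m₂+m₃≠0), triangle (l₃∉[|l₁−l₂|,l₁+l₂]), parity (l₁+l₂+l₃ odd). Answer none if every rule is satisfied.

Σmᵢ = 0  ✓
l₃∈[|l₁−l₂|,l₁+l₂]=[3,5], have l₃=4  ✓
Σlᵢ = 9 ⇒ odd  ✗

parity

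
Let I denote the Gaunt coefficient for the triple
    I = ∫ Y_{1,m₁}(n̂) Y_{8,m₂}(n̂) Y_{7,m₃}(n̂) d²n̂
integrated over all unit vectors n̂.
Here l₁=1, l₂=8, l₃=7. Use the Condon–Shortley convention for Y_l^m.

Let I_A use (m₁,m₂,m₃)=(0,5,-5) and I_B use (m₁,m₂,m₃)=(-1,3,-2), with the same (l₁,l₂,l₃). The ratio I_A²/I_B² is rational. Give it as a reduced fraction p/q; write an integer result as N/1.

39/55

Shared (l₁,l₂,l₃)=(1,8,7): N and (l;000)² cancel in I_A²/I_B².
A: Δ = 2!·0!·14!/17! = 1/2040; Racah Σ t=1..1: t=1:−1/958003200 = -1/958003200; ⇒ 3j(1 8 7; 0 5 -5)² = 13/680, sgn -1
B: Δ = 2!·0!·14!/17! = 1/2040; Racah Σ t=2..2: t=2:+1/87091200 = 1/87091200; ⇒ 3j(1 8 7; -1 3 -2)² = 11/408, sgn -1
I_A²/I_B² = (13/680)/(11/408) = 39/55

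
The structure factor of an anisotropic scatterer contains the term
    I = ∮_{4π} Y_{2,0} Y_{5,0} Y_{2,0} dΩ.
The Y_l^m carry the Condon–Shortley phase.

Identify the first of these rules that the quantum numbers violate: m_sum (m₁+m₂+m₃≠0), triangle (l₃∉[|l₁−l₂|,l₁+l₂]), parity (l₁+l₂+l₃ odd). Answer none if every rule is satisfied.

triangle

m₁+m₂+m₃ = 0 + 0 + 0 = 0  ✓
triangle: |2−5|=3 ≤ l₃=2 ≤ 2+5=7  ✗
parity: l₁+l₂+l₃ = 9 is odd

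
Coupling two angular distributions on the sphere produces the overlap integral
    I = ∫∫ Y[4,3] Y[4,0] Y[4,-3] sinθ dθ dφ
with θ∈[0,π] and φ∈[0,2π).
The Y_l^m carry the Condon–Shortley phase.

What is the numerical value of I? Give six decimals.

Rules hold: Σm=0, L=12 even, 0≤4≤8.
N = 9·9·9 = 729
Δ = 4!·4!·4!/13! = 1/450450
Racah Σ t=0..4: t=0:+1/13824 t=1:−1/216 t=2:+1/64 t=3:−1/216 t=4:+1/13824 = 5/768
⇒ 3j(4 4 4; 0 0 0)² = 18/1001, sgn +1
Racah Σ t=0..1: t=0:+1/3456 t=1:−1/864 = -1/1152
⇒ 3j(4 4 4; 3 0 -3)² = 7/286, sgn +1
4πI² = N·(3j₀)²·(3jₘ)² = 6561/20449
I = +1·√(0.320847/4π) = 0.15978796

0.159788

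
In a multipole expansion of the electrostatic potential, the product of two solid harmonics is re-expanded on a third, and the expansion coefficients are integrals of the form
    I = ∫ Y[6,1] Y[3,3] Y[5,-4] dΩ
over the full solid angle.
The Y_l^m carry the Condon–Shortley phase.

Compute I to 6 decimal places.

Checks pass: Σm=0; 14 even; l₃=5∈[3,9].
(2·6+1)(2·3+1)(2·5+1) = 1001
Δ: 4! 8! 2! / 15! → 1/675675
sum: t=1:−1/8640 t=2:+1/2304 t=3:−1/8640 = 7/34560
3j²(6 3 5; 0 0 0) = Δ·Π!·Σ² = 7/429  (sign -1)
sum: t=4:+1/241920 = 1/241920
3j²(6 3 5; 1 3 -4) = Δ·Π!·Σ² = 4/1001  (sign -1)
combine: 4πI² = 1001·7/429·4/1001 = 28/429
take √, sign +1: I = 0.07206849

0.072068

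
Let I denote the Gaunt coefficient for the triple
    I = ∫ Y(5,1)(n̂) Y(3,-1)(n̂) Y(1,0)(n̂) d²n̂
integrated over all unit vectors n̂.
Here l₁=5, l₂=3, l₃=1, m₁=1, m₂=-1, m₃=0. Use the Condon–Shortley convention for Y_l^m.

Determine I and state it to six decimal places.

0.000000

triangle: need 2≤l₃≤8, have 1; I=0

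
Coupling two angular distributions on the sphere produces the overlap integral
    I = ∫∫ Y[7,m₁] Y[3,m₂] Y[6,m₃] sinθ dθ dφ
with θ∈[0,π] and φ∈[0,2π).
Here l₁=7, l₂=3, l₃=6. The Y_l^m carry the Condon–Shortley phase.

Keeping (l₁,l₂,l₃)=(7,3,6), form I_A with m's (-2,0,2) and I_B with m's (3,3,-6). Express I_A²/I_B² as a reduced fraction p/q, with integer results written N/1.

Shared (l₁,l₂,l₃)=(7,3,6): N and (l;000)² cancel in I_A²/I_B².
A: Δ = 4!·10!·2!/17! = 1/2042040; Racah Σ t=1..3: t=1:−1/967680 t=2:+1/120960 t=3:−1/207360 = 1/414720; ⇒ 3j(7 3 6; -2 0 2)² = 21/4862, sgn +1
B: Δ = 4!·10!·2!/17! = 1/2042040; Racah Σ t=4..4: t=4:+1/174182400 = 1/174182400; ⇒ 3j(7 3 6; 3 3 -6)² = 3/6188, sgn +1
I_A²/I_B² = (21/4862)/(3/6188) = 98/11

98/11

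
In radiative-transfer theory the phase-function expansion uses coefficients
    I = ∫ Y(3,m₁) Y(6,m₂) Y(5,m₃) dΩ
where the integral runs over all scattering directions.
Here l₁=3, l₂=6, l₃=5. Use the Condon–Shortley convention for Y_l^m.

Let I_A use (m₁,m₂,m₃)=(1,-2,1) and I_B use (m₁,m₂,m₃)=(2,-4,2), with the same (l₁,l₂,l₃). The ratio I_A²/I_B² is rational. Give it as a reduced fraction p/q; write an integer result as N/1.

Same 3,6,5: normalisation and zero-m 3j drop out of the ratio.
A: Δ: 4! 2! 8! / 15! → 1/675675; sum: t=0:+1/27648 t=1:−1/4320 t=2:+1/11520 = -1/9216; 3j²(3 6 5; 1 -2 1) = Δ·Π!·Σ² = 2/143  (sign -1)
B: Δ: 4! 2! 8! / 15! → 1/675675; sum: t=0:+1/34560 t=1:−1/60480 = 1/80640; 3j²(3 6 5; 2 -4 2) = Δ·Π!·Σ² = 6/1001  (sign -1)
I_A²/I_B² = (2/143)/(6/1001) = 7/3

7/3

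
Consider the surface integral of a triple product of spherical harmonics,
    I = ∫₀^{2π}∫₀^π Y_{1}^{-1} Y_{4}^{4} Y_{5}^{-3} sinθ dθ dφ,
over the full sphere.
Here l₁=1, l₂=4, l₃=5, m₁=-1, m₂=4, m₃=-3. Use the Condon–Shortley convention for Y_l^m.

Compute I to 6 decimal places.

-0.049106

Checks pass: Σm=0; 10 even; l₃=5∈[3,5].
(2·1+1)(2·4+1)(2·5+1) = 297
Δ: 0! 2! 8! / 11! → 1/495
sum: t=0:+1/576 = 1/576
3j²(1 4 5; 0 0 0) = Δ·Π!·Σ² = 5/99  (sign -1)
sum: t=0:+1/80640 = 1/80640
3j²(1 4 5; -1 4 -3) = Δ·Π!·Σ² = 1/495  (sign +1)
combine: 4πI² = 297·5/99·1/495 = 1/33
take √, sign -1: I = -0.04910640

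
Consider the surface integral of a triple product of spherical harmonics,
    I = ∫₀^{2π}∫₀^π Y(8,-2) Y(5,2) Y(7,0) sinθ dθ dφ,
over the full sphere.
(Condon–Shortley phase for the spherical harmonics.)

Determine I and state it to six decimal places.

-0.064970

Rules hold: Σm=0, L=20 even, 3≤7≤13.
N = 17·11·15 = 2805
Δ = 6!·10!·4!/21! = 1/814773960
Racah Σ t=1..5: t=1:−1/87091200 t=2:+1/4976640 t=3:−1/2073600 t=4:+1/4976640 t=5:−1/87091200 = -1/9676800
⇒ 3j(8 5 7; 0 0 0)² = 360/46189, sgn +1
Racah Σ t=3..6: t=3:−1/26127360 t=4:+1/4976640 t=5:−1/6912000 t=6:+1/74649600 = 41/1306368000
⇒ 3j(8 5 7; -2 2 0)² = 1681/692835, sgn -1
4πI² = N·(3j₀)²·(3jₘ)² = 605160/11408683
I = -1·√(0.0530438/4π) = -0.06496993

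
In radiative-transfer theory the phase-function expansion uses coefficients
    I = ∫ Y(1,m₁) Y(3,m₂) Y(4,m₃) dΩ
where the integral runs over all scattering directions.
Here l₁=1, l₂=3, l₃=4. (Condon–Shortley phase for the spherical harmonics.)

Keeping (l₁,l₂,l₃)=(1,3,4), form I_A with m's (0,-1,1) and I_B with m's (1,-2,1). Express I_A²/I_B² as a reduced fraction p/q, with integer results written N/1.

Same 1,3,4: normalisation and zero-m 3j drop out of the ratio.
A: Δ: 0! 2! 6! / 9! → 1/252; sum: t=0:+1/48 = 1/48; 3j²(1 3 4; 0 -1 1) = Δ·Π!·Σ² = 5/84  (sign -1)
B: Δ: 0! 2! 6! / 9! → 1/252; sum: t=0:+1/240 = 1/240; 3j²(1 3 4; 1 -2 1) = Δ·Π!·Σ² = 1/84  (sign -1)
I_A²/I_B² = (5/84)/(1/84) = 5/1

5/1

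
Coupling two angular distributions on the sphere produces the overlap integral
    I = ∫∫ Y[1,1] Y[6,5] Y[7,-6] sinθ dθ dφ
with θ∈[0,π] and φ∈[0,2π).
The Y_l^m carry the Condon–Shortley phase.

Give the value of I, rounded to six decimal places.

0.309019

Rules hold: Σm=0, L=14 even, 5≤7≤7.
N = 3·13·15 = 585
Δ = 0!·2!·12!/15! = 1/1365
Racah Σ t=0..0: t=0:+1/518400 = 1/518400
⇒ 3j(1 6 7; 0 0 0)² = 7/195, sgn -1
Racah Σ t=0..0: t=0:+1/79833600 = 1/79833600
⇒ 3j(1 6 7; 1 5 -6)² = 2/35, sgn -1
4πI² = N·(3j₀)²·(3jₘ)² = 6/5
I = +1·√(1.2/4π) = 0.30901936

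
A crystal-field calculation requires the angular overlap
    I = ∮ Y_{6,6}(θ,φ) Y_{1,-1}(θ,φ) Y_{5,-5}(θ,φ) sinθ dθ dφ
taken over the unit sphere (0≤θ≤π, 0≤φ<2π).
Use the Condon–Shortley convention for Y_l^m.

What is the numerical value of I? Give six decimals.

0.331940

m-sum 0 ✓  L=12 even ✓  5≤5≤7 ✓
Π(2lᵢ+1) = 13×3×11 = 429
triangle coeff Δ(6,1,5) = 1/858
Σ_t [1,1]: t=1:−1/14400 = -1/14400
(3j)²=6/143 [(6 1 5; 0 0 0)], sign=+1
Σ_t [0,0]: t=0:+1/7257600 = 1/7257600
(3j)²=1/13 [(6 1 5; 6 -1 -5)], sign=+1
⇒ 4πI² = 18/13
I = (+1)√(18/13/(4π)) = 0.33194004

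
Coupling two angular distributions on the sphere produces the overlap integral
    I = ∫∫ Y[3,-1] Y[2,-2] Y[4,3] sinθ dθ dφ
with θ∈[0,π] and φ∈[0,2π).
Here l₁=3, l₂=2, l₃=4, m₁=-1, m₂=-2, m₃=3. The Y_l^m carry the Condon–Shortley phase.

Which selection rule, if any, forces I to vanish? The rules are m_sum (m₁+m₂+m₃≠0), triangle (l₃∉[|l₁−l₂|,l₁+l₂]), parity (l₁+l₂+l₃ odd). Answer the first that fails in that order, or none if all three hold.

parity

azimuthal sum: -1 − 2 + 3 = 0  ✓
1 ≤ 4 ≤ 5 (triangle on l)  ✓
L = 3 + 2 + 4 = 9 (odd)  ✗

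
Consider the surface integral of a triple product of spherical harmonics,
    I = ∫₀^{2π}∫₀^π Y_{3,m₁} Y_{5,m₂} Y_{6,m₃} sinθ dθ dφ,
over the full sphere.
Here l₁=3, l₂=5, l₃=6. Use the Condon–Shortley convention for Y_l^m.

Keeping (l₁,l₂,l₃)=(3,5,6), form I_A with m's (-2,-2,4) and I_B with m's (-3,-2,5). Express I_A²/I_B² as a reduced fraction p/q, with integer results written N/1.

3/11

Shared (l₁,l₂,l₃)=(3,5,6): N and (l;000)² cancel in I_A²/I_B².
A: Δ = 2!·4!·8!/15! = 1/675675; Racah Σ t=1..2: t=1:−1/34560 t=2:+1/60480 = -1/80640; ⇒ 3j(3 5 6; -2 -2 4)² = 6/1001, sgn -1
B: Δ = 2!·4!·8!/15! = 1/675675; Racah Σ t=2..2: t=2:+1/241920 = 1/241920; ⇒ 3j(3 5 6; -3 -2 5)² = 2/91, sgn -1
I_A²/I_B² = (6/1001)/(2/91) = 3/11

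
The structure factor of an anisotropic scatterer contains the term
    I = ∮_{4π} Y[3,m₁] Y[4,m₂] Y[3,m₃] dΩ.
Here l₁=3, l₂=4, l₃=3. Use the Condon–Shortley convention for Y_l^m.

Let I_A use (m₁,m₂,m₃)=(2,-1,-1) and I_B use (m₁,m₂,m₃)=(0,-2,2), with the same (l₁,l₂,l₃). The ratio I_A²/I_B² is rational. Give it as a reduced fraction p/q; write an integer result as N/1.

32/3

Same 3,4,3: normalisation and zero-m 3j drop out of the ratio.
A: Δ: 4! 2! 4! / 11! → 1/34650; sum: t=0:+1/144 t=1:−1/48 = -1/72; 3j²(3 4 3; 2 -1 -1) = Δ·Π!·Σ² = 16/693  (sign -1)
B: Δ: 4! 2! 4! / 11! → 1/34650; sum: t=1:−1/72 t=2:+1/96 = -1/288; 3j²(3 4 3; 0 -2 2) = Δ·Π!·Σ² = 1/462  (sign +1)
I_A²/I_B² = (16/693)/(1/462) = 32/3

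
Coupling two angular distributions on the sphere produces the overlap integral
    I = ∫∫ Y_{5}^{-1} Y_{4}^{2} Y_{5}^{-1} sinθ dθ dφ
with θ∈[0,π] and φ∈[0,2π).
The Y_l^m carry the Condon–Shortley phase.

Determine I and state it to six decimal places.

Rules hold: Σm=0, L=14 even, 1≤5≤9.
N = 11·9·11 = 1089
Δ = 4!·6!·4!/15! = 1/3153150
Racah Σ t=0..4: t=0:+1/69120 t=1:−1/1728 t=2:+1/576 t=3:−1/1728 t=4:+1/69120 = 7/11520
⇒ 3j(5 4 5; 0 0 0)² = 2/143, sgn -1
Racah Σ t=2..4: t=2:+1/4608 t=3:−1/1296 t=4:+1/4608 = -7/20736
⇒ 3j(5 4 5; -1 2 -1)² = 20/1287, sgn -1
4πI² = N·(3j₀)²·(3jₘ)² = 40/169
I = +1·√(0.236686/4π) = 0.13724032

0.137240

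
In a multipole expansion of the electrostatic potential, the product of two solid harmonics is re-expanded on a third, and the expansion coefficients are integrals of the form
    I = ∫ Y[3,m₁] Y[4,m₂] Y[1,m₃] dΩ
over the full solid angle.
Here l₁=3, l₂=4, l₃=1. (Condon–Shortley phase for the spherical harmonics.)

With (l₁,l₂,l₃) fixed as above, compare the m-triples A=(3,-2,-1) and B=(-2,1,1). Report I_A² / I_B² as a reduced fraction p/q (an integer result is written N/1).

Same 3,4,1: normalisation and zero-m 3j drop out of the ratio.
A: Δ: 6! 0! 2! / 9! → 1/252; sum: t=0:+1/1440 = 1/1440; 3j²(3 4 1; 3 -2 -1) = Δ·Π!·Σ² = 1/252  (sign +1)
B: Δ: 6! 0! 2! / 9! → 1/252; sum: t=5:−1/240 = -1/240; 3j²(3 4 1; -2 1 1) = Δ·Π!·Σ² = 1/84  (sign -1)
I_A²/I_B² = (1/252)/(1/84) = 1/3

1/3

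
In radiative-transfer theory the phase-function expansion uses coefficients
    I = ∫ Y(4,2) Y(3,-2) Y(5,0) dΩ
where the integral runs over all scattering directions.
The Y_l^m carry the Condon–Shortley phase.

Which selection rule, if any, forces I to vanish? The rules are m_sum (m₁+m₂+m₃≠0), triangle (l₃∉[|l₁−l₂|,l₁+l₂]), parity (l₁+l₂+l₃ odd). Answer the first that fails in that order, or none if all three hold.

Σmᵢ = 0  ✓
l₃∈[|l₁−l₂|,l₁+l₂]=[1,7], have l₃=5  ✓
Σlᵢ = 12 ⇒ even  ✓

none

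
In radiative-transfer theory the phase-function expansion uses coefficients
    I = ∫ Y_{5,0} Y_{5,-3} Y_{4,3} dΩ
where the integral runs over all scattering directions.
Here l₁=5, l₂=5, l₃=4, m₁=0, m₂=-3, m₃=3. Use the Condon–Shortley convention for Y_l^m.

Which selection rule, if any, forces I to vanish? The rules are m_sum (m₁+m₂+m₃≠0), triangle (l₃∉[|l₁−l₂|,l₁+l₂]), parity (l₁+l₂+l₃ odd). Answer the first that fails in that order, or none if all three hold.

m₁+m₂+m₃ = 0 − 3 + 3 = 0  ✓
triangle: |5−5|=0 ≤ l₃=4 ≤ 5+5=10  ✓
parity: l₁+l₂+l₃ = 14 is even  ✓

none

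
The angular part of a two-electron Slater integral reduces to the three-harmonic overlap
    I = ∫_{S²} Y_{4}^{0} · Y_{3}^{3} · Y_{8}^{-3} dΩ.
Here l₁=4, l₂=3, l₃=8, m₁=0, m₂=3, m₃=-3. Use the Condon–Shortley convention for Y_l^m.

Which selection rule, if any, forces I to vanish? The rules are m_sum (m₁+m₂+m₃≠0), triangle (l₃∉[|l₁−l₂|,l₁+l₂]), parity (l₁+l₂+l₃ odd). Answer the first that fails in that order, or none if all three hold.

triangle

Σmᵢ = 0  ✓
l₃∈[|l₁−l₂|,l₁+l₂]=[1,7], have l₃=8  ✗
Σlᵢ = 15 ⇒ odd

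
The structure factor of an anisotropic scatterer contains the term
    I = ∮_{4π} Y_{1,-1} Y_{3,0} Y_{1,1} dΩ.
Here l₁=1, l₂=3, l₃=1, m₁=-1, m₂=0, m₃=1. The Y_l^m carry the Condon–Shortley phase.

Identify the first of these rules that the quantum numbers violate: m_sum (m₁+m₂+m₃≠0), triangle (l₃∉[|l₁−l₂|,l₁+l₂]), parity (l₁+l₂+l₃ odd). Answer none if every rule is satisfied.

m₁+m₂+m₃ = -1 + 0 + 1 = 0  ✓
triangle: |1−3|=2 ≤ l₃=1 ≤ 1+3=4  ✗
parity: l₁+l₂+l₃ = 5 is odd

triangle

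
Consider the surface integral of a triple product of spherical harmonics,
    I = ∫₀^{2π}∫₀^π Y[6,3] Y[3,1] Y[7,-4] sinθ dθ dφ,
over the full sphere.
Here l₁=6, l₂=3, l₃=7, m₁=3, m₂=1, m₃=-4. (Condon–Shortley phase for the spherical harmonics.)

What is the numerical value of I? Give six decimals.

Rules hold: Σm=0, L=16 even, 3≤7≤9.
N = 13·7·15 = 1365
Δ = 2!·10!·4!/17! = 1/2042040
Racah Σ t=0..2: t=0:+1/207360 t=1:−1/57600 t=2:+1/207360 = -1/129600
⇒ 3j(6 3 7; 0 0 0)² = 168/12155, sgn +1
Racah Σ t=0..2: t=0:+1/1451520 t=1:−1/483840 t=2:+1/2903040 = -1/967680
⇒ 3j(6 3 7; 3 1 -4)² = 81/6188, sgn +1
4πI² = N·(3j₀)²·(3jₘ)² = 10206/41327
I = +1·√(0.246957/4π) = 0.14018641

0.140186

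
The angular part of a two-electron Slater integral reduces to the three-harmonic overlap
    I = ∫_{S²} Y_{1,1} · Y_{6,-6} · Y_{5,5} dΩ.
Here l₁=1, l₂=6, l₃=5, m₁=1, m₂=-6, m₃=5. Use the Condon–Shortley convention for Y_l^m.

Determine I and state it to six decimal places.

Checks pass: Σm=0; 12 even; l₃=5∈[5,7].
(2·1+1)(2·6+1)(2·5+1) = 429
Δ: 2! 0! 10! / 13! → 1/858
sum: t=1:−1/14400 = -1/14400
3j²(1 6 5; 0 0 0) = Δ·Π!·Σ² = 6/143  (sign +1)
sum: t=0:+1/7257600 = 1/7257600
3j²(1 6 5; 1 -6 5) = Δ·Π!·Σ² = 1/13  (sign +1)
combine: 4πI² = 429·6/143·1/13 = 18/13
take √, sign +1: I = 0.33194004

0.331940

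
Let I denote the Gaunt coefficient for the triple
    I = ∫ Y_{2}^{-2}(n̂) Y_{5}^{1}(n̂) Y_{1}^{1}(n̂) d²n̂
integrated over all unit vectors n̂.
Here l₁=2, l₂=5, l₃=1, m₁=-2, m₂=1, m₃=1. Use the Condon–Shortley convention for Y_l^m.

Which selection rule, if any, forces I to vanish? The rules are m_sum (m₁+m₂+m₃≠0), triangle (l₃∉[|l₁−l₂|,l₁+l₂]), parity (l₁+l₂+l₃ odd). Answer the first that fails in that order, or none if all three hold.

azimuthal sum: -2 + 1 + 1 = 0  ✓
3 ≤ 1 ≤ 7 (triangle on l)  ✗
L = 2 + 5 + 1 = 8 (even)

triangle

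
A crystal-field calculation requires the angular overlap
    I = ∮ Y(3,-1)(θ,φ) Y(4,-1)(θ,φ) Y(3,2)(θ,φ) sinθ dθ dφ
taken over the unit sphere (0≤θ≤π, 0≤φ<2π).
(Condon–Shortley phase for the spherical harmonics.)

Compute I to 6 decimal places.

m-sum 0 ✓  L=10 even ✓  1≤3≤7 ✓
Π(2lᵢ+1) = 7×9×7 = 441
triangle coeff Δ(3,4,3) = 1/34650
Σ_t [1,3]: t=1:−1/72 t=2:+1/16 t=3:−1/72 = 5/144
(3j)²=2/77 [(3 4 3; 0 0 0)], sign=-1
Σ_t [2,3]: t=2:+1/48 t=3:−1/144 = 1/72
(3j)²=16/693 [(3 4 3; -1 -1 2)], sign=-1
⇒ 4πI² = 32/121
I = (+1)√(32/121/(4π)) = 0.14506992

0.145070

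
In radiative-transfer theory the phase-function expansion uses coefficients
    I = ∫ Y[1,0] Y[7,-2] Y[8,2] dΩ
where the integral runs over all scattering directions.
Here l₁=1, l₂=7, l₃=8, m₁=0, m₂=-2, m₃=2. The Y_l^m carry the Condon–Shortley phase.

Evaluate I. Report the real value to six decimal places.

Checks pass: Σm=0; 16 even; l₃=8∈[6,8].
(2·1+1)(2·7+1)(2·8+1) = 765
Δ: 0! 2! 14! / 17! → 1/2040
sum: t=0:+1/25401600 = 1/25401600
3j²(1 7 8; 0 0 0) = Δ·Π!·Σ² = 8/255  (sign +1)
sum: t=0:+1/43545600 = 1/43545600
3j²(1 7 8; 0 -2 2) = Δ·Π!·Σ² = 1/34  (sign +1)
combine: 4πI² = 765·8/255·1/34 = 12/17
take √, sign +1: I = 0.23700703

0.237007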